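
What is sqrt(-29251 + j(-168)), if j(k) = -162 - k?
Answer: I*sqrt(29245) ≈ 171.01*I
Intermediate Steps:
sqrt(-29251 + j(-168)) = sqrt(-29251 + (-162 - 1*(-168))) = sqrt(-29251 + (-162 + 168)) = sqrt(-29251 + 6) = sqrt(-29245) = I*sqrt(29245)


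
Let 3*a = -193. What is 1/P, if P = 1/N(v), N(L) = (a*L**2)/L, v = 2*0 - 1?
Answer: 193/3 ≈ 64.333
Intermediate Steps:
a = -193/3 (a = (1/3)*(-193) = -193/3 ≈ -64.333)
v = -1 (v = 0 - 1 = -1)
N(L) = -193*L/3 (N(L) = (-193*L**2/3)/L = -193*L/3)
P = 3/193 (P = 1/(-193/3*(-1)) = 1/(193/3) = 3/193 ≈ 0.015544)
1/P = 1/(3/193) = 193/3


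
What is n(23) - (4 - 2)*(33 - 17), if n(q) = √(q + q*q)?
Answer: -32 + 2*√138 ≈ -8.5053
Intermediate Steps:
n(q) = √(q + q²)
n(23) - (4 - 2)*(33 - 17) = √(23*(1 + 23)) - (4 - 2)*(33 - 17) = √(23*24) - 2*16 = √552 - 1*32 = 2*√138 - 32 = -32 + 2*√138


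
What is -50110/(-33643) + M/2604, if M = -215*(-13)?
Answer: 224518625/87606372 ≈ 2.5628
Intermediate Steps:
M = 2795
-50110/(-33643) + M/2604 = -50110/(-33643) + 2795/2604 = -50110*(-1/33643) + 2795*(1/2604) = 50110/33643 + 2795/2604 = 224518625/87606372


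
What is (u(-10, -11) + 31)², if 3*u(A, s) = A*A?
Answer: 37249/9 ≈ 4138.8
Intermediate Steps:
u(A, s) = A²/3 (u(A, s) = (A*A)/3 = A²/3)
(u(-10, -11) + 31)² = ((⅓)*(-10)² + 31)² = ((⅓)*100 + 31)² = (100/3 + 31)² = (193/3)² = 37249/9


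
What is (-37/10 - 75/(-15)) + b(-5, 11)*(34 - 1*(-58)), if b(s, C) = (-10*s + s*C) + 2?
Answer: -2747/10 ≈ -274.70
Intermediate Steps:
b(s, C) = 2 - 10*s + C*s (b(s, C) = (-10*s + C*s) + 2 = 2 - 10*s + C*s)
(-37/10 - 75/(-15)) + b(-5, 11)*(34 - 1*(-58)) = (-37/10 - 75/(-15)) + (2 - 10*(-5) + 11*(-5))*(34 - 1*(-58)) = (-37*1/10 - 75*(-1/15)) + (2 + 50 - 55)*(34 + 58) = (-37/10 + 5) - 3*92 = 13/10 - 276 = -2747/10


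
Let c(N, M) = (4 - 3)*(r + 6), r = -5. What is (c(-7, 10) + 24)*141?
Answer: 3525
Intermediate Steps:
c(N, M) = 1 (c(N, M) = (4 - 3)*(-5 + 6) = 1*1 = 1)
(c(-7, 10) + 24)*141 = (1 + 24)*141 = 25*141 = 3525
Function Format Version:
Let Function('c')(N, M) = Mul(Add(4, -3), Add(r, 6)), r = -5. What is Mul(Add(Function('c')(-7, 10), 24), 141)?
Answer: 3525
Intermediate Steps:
Function('c')(N, M) = 1 (Function('c')(N, M) = Mul(Add(4, -3), Add(-5, 6)) = Mul(1, 1) = 1)
Mul(Add(Function('c')(-7, 10), 24), 141) = Mul(Add(1, 24), 141) = Mul(25, 141) = 3525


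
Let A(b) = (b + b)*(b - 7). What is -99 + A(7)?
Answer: -99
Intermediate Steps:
A(b) = 2*b*(-7 + b) (A(b) = (2*b)*(-7 + b) = 2*b*(-7 + b))
-99 + A(7) = -99 + 2*7*(-7 + 7) = -99 + 2*7*0 = -99 + 0 = -99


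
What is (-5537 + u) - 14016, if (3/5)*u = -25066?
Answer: -183989/3 ≈ -61330.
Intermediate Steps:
u = -125330/3 (u = (5/3)*(-25066) = -125330/3 ≈ -41777.)
(-5537 + u) - 14016 = (-5537 - 125330/3) - 14016 = -141941/3 - 14016 = -183989/3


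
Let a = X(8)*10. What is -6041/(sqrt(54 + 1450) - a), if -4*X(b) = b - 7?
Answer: 60410/5991 - 96656*sqrt(94)/5991 ≈ -146.34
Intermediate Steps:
X(b) = 7/4 - b/4 (X(b) = -(b - 7)/4 = -(-7 + b)/4 = 7/4 - b/4)
a = -5/2 (a = (7/4 - 1/4*8)*10 = (7/4 - 2)*10 = -1/4*10 = -5/2 ≈ -2.5000)
-6041/(sqrt(54 + 1450) - a) = -6041/(sqrt(54 + 1450) - 1*(-5/2)) = -6041/(sqrt(1504) + 5/2) = -6041/(4*sqrt(94) + 5/2) = -6041/(5/2 + 4*sqrt(94))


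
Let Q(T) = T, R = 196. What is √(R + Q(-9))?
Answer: √187 ≈ 13.675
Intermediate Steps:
√(R + Q(-9)) = √(196 - 9) = √187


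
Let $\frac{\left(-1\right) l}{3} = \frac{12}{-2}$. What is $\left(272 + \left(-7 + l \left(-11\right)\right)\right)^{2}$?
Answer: $4489$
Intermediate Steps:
$l = 18$ ($l = - 3 \frac{12}{-2} = - 3 \cdot 12 \left(- \frac{1}{2}\right) = \left(-3\right) \left(-6\right) = 18$)
$\left(272 + \left(-7 + l \left(-11\right)\right)\right)^{2} = \left(272 + \left(-7 + 18 \left(-11\right)\right)\right)^{2} = \left(272 - 205\right)^{2} = 67^{2} = 4489$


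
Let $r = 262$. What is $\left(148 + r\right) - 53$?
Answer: $357$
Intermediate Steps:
$\left(148 + r\right) - 53 = \left(148 + 262\right) - 53 = 410 - 53 = 357$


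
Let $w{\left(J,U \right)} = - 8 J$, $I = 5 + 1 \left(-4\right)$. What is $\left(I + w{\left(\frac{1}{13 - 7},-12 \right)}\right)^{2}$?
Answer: $\frac{1}{9} \approx 0.11111$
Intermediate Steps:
$I = 1$ ($I = 5 - 4 = 1$)
$\left(I + w{\left(\frac{1}{13 - 7},-12 \right)}\right)^{2} = \left(1 - \frac{8}{13 - 7}\right)^{2} = \left(1 - \frac{8}{6}\right)^{2} = \left(1 - \frac{4}{3}\right)^{2} = \left(- \frac{1}{3}\right)^{2} = \frac{1}{9}$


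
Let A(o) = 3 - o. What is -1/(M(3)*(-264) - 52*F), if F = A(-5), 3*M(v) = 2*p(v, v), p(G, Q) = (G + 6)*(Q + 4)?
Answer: 1/11504 ≈ 8.6926e-5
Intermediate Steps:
p(G, Q) = (4 + Q)*(6 + G) (p(G, Q) = (6 + G)*(4 + Q) = (4 + Q)*(6 + G))
M(v) = 16 + 2*v²/3 + 20*v/3 (M(v) = (2*(24 + 4*v + 6*v + v*v))/3 = (2*(24 + 4*v + 6*v + v²))/3 = (2*(24 + v² + 10*v))/3 = (48 + 2*v² + 20*v)/3 = 16 + 2*v²/3 + 20*v/3)
F = 8 (F = 3 - 1*(-5) = 3 + 5 = 8)
-1/(M(3)*(-264) - 52*F) = -1/((16 + (⅔)*3² + (20/3)*3)*(-264) - 52*8) = -1/((16 + (⅔)*9 + 20)*(-264) - 416) = -1/((16 + 6 + 20)*(-264) - 416) = -1/(42*(-264) - 416) = -1/(-11088 - 416) = -1/(-11504) = -1*(-1/11504) = 1/11504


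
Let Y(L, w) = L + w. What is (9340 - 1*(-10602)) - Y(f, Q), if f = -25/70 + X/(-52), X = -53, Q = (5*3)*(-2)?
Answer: 7269567/364 ≈ 19971.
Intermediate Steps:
Q = -30 (Q = 15*(-2) = -30)
f = 241/364 (f = -25/70 - 53/(-52) = -25*1/70 - 53*(-1/52) = -5/14 + 53/52 = 241/364 ≈ 0.66209)
(9340 - 1*(-10602)) - Y(f, Q) = (9340 - 1*(-10602)) - (241/364 - 30) = (9340 + 10602) - 1*(-10679/364) = 19942 + 10679/364 = 7269567/364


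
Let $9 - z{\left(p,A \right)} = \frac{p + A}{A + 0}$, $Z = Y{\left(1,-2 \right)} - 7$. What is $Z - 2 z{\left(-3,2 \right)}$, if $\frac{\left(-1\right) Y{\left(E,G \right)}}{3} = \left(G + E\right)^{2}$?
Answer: $-29$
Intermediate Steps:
$Y{\left(E,G \right)} = - 3 \left(E + G\right)^{2}$ ($Y{\left(E,G \right)} = - 3 \left(G + E\right)^{2} = - 3 \left(E + G\right)^{2}$)
$Z = -10$ ($Z = - 3 \left(1 - 2\right)^{2} - 7 = - 3 \left(-1\right)^{2} - 7 = \left(-3\right) 1 - 7 = -3 - 7 = -10$)
$z{\left(p,A \right)} = 9 - \frac{A + p}{A}$ ($z{\left(p,A \right)} = 9 - \frac{p + A}{A + 0} = 9 - \frac{A + p}{A}$)
$Z - 2 z{\left(-3,2 \right)} = -10 - 2 \left(8 - - \frac{3}{2}\right) = -10 - 2 \left(8 - \left(-3\right) \frac{1}{2}\right) = -10 - 2 \left(8 + \frac{3}{2}\right) = -10 - 19 = -29$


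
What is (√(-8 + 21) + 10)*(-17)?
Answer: -170 - 17*√13 ≈ -231.29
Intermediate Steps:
(√(-8 + 21) + 10)*(-17) = (√13 + 10)*(-17) = (10 + √13)*(-17) = -170 - 17*√13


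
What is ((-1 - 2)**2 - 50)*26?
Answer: -1066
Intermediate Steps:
((-1 - 2)**2 - 50)*26 = ((-3)**2 - 50)*26 = (9 - 50)*26 = -41*26 = -1066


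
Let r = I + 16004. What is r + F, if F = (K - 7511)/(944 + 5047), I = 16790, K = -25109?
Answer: 196436234/5991 ≈ 32789.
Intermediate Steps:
F = -32620/5991 (F = (-25109 - 7511)/(944 + 5047) = -32620/5991 ≈ -5.4448)
r = 32794 (r = 16790 + 16004 = 32794)
r + F = 32794 - 32620/5991 = 196436234/5991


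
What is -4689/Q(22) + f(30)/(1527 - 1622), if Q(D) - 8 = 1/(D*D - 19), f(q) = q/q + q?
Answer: -207251926/353495 ≈ -586.29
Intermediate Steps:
f(q) = 1 + q
Q(D) = 8 + 1/(-19 + D²) (Q(D) = 8 + 1/(D*D - 19) = 8 + 1/(D² - 19) = 8 + 1/(-19 + D²))
-4689/Q(22) + f(30)/(1527 - 1622) = -4689*(-19 + 22²)/(-151 + 8*22²) + (1 + 30)/(1527 - 1622) = -4689*(-19 + 484)/(-151 + 8*484) + 31/(-95) = -4689*465/(-151 + 3872) + 31*(-1/95) = -4689/((1/465)*3721) - 31/95 = -4689/3721/465 - 31/95 = -4689*465/3721 - 31/95 = -2180385/3721 - 31/95 = -207251926/353495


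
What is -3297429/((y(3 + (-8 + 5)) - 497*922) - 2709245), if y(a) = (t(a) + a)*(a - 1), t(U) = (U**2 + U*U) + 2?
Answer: 1099143/1055827 ≈ 1.0410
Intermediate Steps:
t(U) = 2 + 2*U**2 (t(U) = (U**2 + U**2) + 2 = 2*U**2 + 2 = 2 + 2*U**2)
y(a) = (-1 + a)*(2 + a + 2*a**2) (y(a) = ((2 + 2*a**2) + a)*(a - 1) = (2 + a + 2*a**2)*(-1 + a) = (-1 + a)*(2 + a + 2*a**2))
-3297429/((y(3 + (-8 + 5)) - 497*922) - 2709245) = -3297429/(((-2 + (3 + (-8 + 5)) - (3 + (-8 + 5))**2 + 2*(3 + (-8 + 5))**3) - 497*922) - 2709245) = -3297429/(((-2 + (3 - 3) - (3 - 3)**2 + 2*(3 - 3)**3) - 458234) - 2709245) = -3297429/(((-2 + 0 - 1*0**2 + 2*0**3) - 458234) - 2709245) = -3297429/(((-2 + 0 - 1*0 + 2*0) - 458234) - 2709245) = -3297429/(((-2 + 0 + 0 + 0) - 458234) - 2709245) = -3297429/((-2 - 458234) - 2709245) = -3297429/(-458236 - 2709245) = -3297429/(-3167481) = -3297429*(-1/3167481) = 1099143/1055827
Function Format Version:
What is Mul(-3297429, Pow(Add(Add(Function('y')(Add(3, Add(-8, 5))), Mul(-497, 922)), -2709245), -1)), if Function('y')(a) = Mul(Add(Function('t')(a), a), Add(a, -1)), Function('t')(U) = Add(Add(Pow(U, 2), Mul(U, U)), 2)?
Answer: Rational(1099143, 1055827) ≈ 1.0410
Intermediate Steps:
Function('t')(U) = Add(2, Mul(2, Pow(U, 2))) (Function('t')(U) = Add(Add(Pow(U, 2), Pow(U, 2)), 2) = Add(Mul(2, Pow(U, 2)), 2) = Add(2, Mul(2, Pow(U, 2))))
Function('y')(a) = Mul(Add(-1, a), Add(2, a, Mul(2, Pow(a, 2)))) (Function('y')(a) = Mul(Add(Add(2, Mul(2, Pow(a, 2))), a), Add(a, -1)) = Mul(Add(2, a, Mul(2, Pow(a, 2))), Add(-1, a)) = Mul(Add(-1, a), Add(2, a, Mul(2, Pow(a, 2)))))
Mul(-3297429, Pow(Add(Add(Function('y')(Add(3, Add(-8, 5))), Mul(-497, 922)), -2709245), -1)) = Mul(-3297429, Pow(Add(Add(Add(-2, Add(3, Add(-8, 5)), Mul(-1, Pow(Add(3, Add(-8, 5)), 2)), Mul(2, Pow(Add(3, Add(-8, 5)), 3))), Mul(-497, 922)), -2709245), -1)) = Mul(-3297429, Pow(Add(Add(Add(-2, Add(3, -3), Mul(-1, Pow(Add(3, -3), 2)), Mul(2, Pow(Add(3, -3), 3))), -458234), -2709245), -1)) = Mul(-3297429, Pow(Add(Add(Add(-2, 0, Mul(-1, Pow(0, 2)), Mul(2, Pow(0, 3))), -458234), -2709245), -1)) = Mul(-3297429, Pow(Add(Add(Add(-2, 0, Mul(-1, 0), Mul(2, 0)), -458234), -2709245), -1)) = Mul(-3297429, Pow(Add(Add(Add(-2, 0, 0, 0), -458234), -2709245), -1)) = Mul(-3297429, Pow(Add(Add(-2, -458234), -2709245), -1)) = Mul(-3297429, Pow(Add(-458236, -2709245), -1)) = Mul(-3297429, Pow(-3167481, -1)) = Mul(-3297429, Rational(-1, 3167481)) = Rational(1099143, 1055827)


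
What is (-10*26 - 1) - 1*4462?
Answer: -4723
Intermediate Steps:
(-10*26 - 1) - 1*4462 = (-260 - 1) - 4462 = -261 - 4462 = -4723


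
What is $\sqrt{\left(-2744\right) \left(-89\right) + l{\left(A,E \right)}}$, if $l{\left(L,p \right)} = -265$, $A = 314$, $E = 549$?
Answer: $\sqrt{243951} \approx 493.91$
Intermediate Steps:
$\sqrt{\left(-2744\right) \left(-89\right) + l{\left(A,E \right)}} = \sqrt{\left(-2744\right) \left(-89\right) - 265} = \sqrt{244216 - 265} = \sqrt{243951}$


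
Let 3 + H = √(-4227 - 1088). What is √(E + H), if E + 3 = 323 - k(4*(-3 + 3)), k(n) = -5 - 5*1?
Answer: √(327 + I*√5315) ≈ 18.194 + 2.0035*I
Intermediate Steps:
H = -3 + I*√5315 (H = -3 + √(-4227 - 1088) = -3 + √(-5315) = -3 + I*√5315 ≈ -3.0 + 72.904*I)
k(n) = -10 (k(n) = -5 - 5 = -10)
E = 330 (E = -3 + (323 - 1*(-10)) = -3 + (323 + 10) = -3 + 333 = 330)
√(E + H) = √(330 + (-3 + I*√5315)) = √(327 + I*√5315)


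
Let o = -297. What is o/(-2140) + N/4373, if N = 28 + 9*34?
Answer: 2013541/9358220 ≈ 0.21516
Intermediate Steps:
N = 334 (N = 28 + 306 = 334)
o/(-2140) + N/4373 = -297/(-2140) + 334/4373 = -297*(-1/2140) + 334*(1/4373) = 297/2140 + 334/4373 = 2013541/9358220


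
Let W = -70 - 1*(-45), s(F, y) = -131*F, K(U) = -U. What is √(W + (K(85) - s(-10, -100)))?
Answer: 2*I*√355 ≈ 37.683*I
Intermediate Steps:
W = -25 (W = -70 + 45 = -25)
√(W + (K(85) - s(-10, -100))) = √(-25 + (-1*85 - (-131)*(-10))) = √(-25 + (-85 - 1*1310)) = √(-25 + (-85 - 1310)) = √(-25 - 1395) = √(-1420) = 2*I*√355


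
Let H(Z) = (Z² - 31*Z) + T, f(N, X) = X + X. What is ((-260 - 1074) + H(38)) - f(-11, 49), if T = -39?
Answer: -1205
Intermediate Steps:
f(N, X) = 2*X
H(Z) = -39 + Z² - 31*Z (H(Z) = (Z² - 31*Z) - 39 = -39 + Z² - 31*Z)
((-260 - 1074) + H(38)) - f(-11, 49) = ((-260 - 1074) + (-39 + 38² - 31*38)) - 2*49 = (-1334 + (-39 + 1444 - 1178)) - 1*98 = (-1334 + 227) - 98 = -1107 - 98 = -1205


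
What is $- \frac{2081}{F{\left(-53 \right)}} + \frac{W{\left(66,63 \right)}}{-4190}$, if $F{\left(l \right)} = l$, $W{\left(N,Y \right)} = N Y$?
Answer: $\frac{4249508}{111035} \approx 38.272$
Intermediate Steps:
$- \frac{2081}{F{\left(-53 \right)}} + \frac{W{\left(66,63 \right)}}{-4190} = - \frac{2081}{-53} + \frac{66 \cdot 63}{-4190} = \left(-2081\right) \left(- \frac{1}{53}\right) + 4158 \left(- \frac{1}{4190}\right) = \frac{2081}{53} - \frac{2079}{2095} = \frac{4249508}{111035}$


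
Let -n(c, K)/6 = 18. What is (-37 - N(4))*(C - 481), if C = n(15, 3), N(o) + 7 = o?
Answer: 20026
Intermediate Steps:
n(c, K) = -108 (n(c, K) = -6*18 = -108)
N(o) = -7 + o
C = -108
(-37 - N(4))*(C - 481) = (-37 - (-7 + 4))*(-108 - 481) = (-37 - 1*(-3))*(-589) = (-37 + 3)*(-589) = -34*(-589) = 20026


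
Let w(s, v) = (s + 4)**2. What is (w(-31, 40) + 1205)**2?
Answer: 3740356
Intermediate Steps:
w(s, v) = (4 + s)**2
(w(-31, 40) + 1205)**2 = ((4 - 31)**2 + 1205)**2 = ((-27)**2 + 1205)**2 = (729 + 1205)**2 = 1934**2 = 3740356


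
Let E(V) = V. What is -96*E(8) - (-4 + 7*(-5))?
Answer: -729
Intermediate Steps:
-96*E(8) - (-4 + 7*(-5)) = -96*8 - (-4 + 7*(-5)) = -768 - (-4 - 35) = -768 - 1*(-39) = -768 + 39 = -729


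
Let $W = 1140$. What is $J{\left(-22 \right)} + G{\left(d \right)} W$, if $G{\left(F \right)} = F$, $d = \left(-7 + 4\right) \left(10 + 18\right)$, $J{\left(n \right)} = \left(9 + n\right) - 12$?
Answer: $-95785$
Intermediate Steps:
$J{\left(n \right)} = -3 + n$
$d = -84$ ($d = \left(-3\right) 28 = -84$)
$J{\left(-22 \right)} + G{\left(d \right)} W = \left(-3 - 22\right) - 95760 = -25 - 95760 = -95785$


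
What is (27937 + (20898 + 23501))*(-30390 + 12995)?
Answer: -1258284720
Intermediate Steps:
(27937 + (20898 + 23501))*(-30390 + 12995) = (27937 + 44399)*(-17395) = 72336*(-17395) = -1258284720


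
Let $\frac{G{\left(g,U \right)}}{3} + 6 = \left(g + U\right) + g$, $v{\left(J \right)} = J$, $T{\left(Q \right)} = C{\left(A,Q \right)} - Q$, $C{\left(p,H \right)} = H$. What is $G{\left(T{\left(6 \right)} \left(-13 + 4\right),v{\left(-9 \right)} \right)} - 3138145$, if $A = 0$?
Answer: $-3138190$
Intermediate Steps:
$T{\left(Q \right)} = 0$ ($T{\left(Q \right)} = Q - Q = 0$)
$G{\left(g,U \right)} = -18 + 3 U + 6 g$ ($G{\left(g,U \right)} = -18 + 3 \left(\left(g + U\right) + g\right) = -18 + 3 \left(\left(U + g\right) + g\right) = -18 + 3 \left(U + 2 g\right) = -18 + \left(3 U + 6 g\right) = -18 + 3 U + 6 g$)
$G{\left(T{\left(6 \right)} \left(-13 + 4\right),v{\left(-9 \right)} \right)} - 3138145 = \left(-18 + 3 \left(-9\right) + 6 \cdot 0 \left(-13 + 4\right)\right) - 3138145 = \left(-18 - 27 + 6 \cdot 0 \left(-9\right)\right) - 3138145 = \left(-18 - 27 + 6 \cdot 0\right) - 3138145 = \left(-18 - 27 + 0\right) - 3138145 = -45 - 3138145 = -3138190$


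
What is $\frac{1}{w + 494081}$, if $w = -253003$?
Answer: $\frac{1}{241078} \approx 4.148 \cdot 10^{-6}$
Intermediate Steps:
$\frac{1}{w + 494081} = \frac{1}{-253003 + 494081} = \frac{1}{241078}$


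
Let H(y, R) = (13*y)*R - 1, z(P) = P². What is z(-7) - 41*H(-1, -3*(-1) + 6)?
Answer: 4887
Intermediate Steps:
H(y, R) = -1 + 13*R*y (H(y, R) = 13*R*y - 1 = -1 + 13*R*y)
z(-7) - 41*H(-1, -3*(-1) + 6) = (-7)² - 41*(-1 + 13*(-3*(-1) + 6)*(-1)) = 49 - 41*(-1 + 13*(3 + 6)*(-1)) = 49 - 41*(-1 + 13*9*(-1)) = 49 - 41*(-1 - 117) = 49 - 41*(-118) = 49 + 4838 = 4887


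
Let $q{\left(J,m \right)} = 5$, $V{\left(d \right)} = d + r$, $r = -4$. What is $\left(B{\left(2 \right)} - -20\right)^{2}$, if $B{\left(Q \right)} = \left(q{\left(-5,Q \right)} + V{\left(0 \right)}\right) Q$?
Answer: $484$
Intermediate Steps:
$V{\left(d \right)} = -4 + d$ ($V{\left(d \right)} = d - 4 = -4 + d$)
$B{\left(Q \right)} = Q$ ($B{\left(Q \right)} = \left(5 + \left(-4 + 0\right)\right) Q = \left(5 - 4\right) Q = 1 Q = Q$)
$\left(B{\left(2 \right)} - -20\right)^{2} = \left(2 - -20\right)^{2} = \left(2 + 20\right)^{2} = 22^{2} = 484$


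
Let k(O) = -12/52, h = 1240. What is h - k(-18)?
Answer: 16123/13 ≈ 1240.2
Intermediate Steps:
k(O) = -3/13 (k(O) = -12*1/52 = -3/13)
h - k(-18) = 1240 - 1*(-3/13) = 1240 + 3/13 = 16123/13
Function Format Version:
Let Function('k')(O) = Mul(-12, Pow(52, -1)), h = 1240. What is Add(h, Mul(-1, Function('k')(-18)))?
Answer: Rational(16123, 13) ≈ 1240.2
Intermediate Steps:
Function('k')(O) = Rational(-3, 13) (Function('k')(O) = Mul(-12, Rational(1, 52)) = Rational(-3, 13))
Add(h, Mul(-1, Function('k')(-18))) = Add(1240, Mul(-1, Rational(-3, 13))) = Add(1240, Rational(3, 13)) = Rational(16123, 13)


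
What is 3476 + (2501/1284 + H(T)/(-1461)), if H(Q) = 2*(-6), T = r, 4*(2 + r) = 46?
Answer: 2174793731/625308 ≈ 3478.0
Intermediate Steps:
r = 19/2 (r = -2 + (1/4)*46 = -2 + 23/2 = 19/2 ≈ 9.5000)
T = 19/2 ≈ 9.5000
H(Q) = -12
3476 + (2501/1284 + H(T)/(-1461)) = 3476 + (2501/1284 - 12/(-1461)) = 3476 + (2501*(1/1284) - 12*(-1/1461)) = 3476 + (2501/1284 + 4/487) = 3476 + 1223123/625308 = 2174793731/625308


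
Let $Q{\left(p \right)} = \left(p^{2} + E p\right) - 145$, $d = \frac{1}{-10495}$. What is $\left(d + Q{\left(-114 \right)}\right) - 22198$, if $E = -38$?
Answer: $- \frac{52632426}{10495} \approx -5015.0$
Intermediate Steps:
$d = - \frac{1}{10495} \approx -9.5283 \cdot 10^{-5}$
$Q{\left(p \right)} = -145 + p^{2} - 38 p$ ($Q{\left(p \right)} = \left(p^{2} - 38 p\right) - 145 = -145 + p^{2} - 38 p$)
$\left(d + Q{\left(-114 \right)}\right) - 22198 = \left(- \frac{1}{10495} - \left(-4187 - 12996\right)\right) - 22198 = \left(- \frac{1}{10495} + \left(-145 + 12996 + 4332\right)\right) - 22198 = \left(- \frac{1}{10495} + 17183\right) - 22198 = \frac{180335584}{10495} - 22198 = - \frac{52632426}{10495}$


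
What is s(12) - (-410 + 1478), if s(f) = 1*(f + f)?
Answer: -1044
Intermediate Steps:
s(f) = 2*f (s(f) = 1*(2*f) = 2*f)
s(12) - (-410 + 1478) = 2*12 - (-410 + 1478) = 24 - 1*1068 = 24 - 1068 = -1044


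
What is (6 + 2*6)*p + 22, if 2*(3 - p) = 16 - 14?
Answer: 58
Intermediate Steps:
p = 2 (p = 3 - (16 - 14)/2 = 3 - ½*2 = 3 - 1 = 2)
(6 + 2*6)*p + 22 = (6 + 2*6)*2 + 22 = (6 + 12)*2 + 22 = 18*2 + 22 = 36 + 22 = 58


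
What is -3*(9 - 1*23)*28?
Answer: 1176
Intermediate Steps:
-3*(9 - 1*23)*28 = -3*(9 - 23)*28 = -3*(-14)*28 = -(-42)*28 = -1*(-1176) = 1176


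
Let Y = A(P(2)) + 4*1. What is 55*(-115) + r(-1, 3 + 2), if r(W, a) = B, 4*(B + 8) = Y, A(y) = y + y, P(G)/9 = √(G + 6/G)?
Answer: -6332 + 9*√5/2 ≈ -6321.9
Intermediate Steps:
P(G) = 9*√(G + 6/G)
A(y) = 2*y
Y = 4 + 18*√5 (Y = 2*(9*√(2 + 6/2)) + 4*1 = 2*(9*√(2 + 6*(½))) + 4 = 2*(9*√(2 + 3)) + 4 = 2*(9*√5) + 4 = 18*√5 + 4 = 4 + 18*√5 ≈ 44.249)
B = -7 + 9*√5/2 (B = -8 + (4 + 18*√5)/4 = -8 + (1 + 9*√5/2) = -7 + 9*√5/2 ≈ 3.0623)
r(W, a) = -7 + 9*√5/2
55*(-115) + r(-1, 3 + 2) = 55*(-115) + (-7 + 9*√5/2) = -6325 + (-7 + 9*√5/2) = -6332 + 9*√5/2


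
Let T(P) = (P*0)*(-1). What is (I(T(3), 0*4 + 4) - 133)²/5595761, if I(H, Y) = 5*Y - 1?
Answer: 12996/5595761 ≈ 0.0023225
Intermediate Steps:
T(P) = 0 (T(P) = 0*(-1) = 0)
I(H, Y) = -1 + 5*Y
(I(T(3), 0*4 + 4) - 133)²/5595761 = ((-1 + 5*(0*4 + 4)) - 133)²/5595761 = ((-1 + 5*(0 + 4)) - 133)²*(1/5595761) = ((-1 + 5*4) - 133)²*(1/5595761) = ((-1 + 20) - 133)²*(1/5595761) = (19 - 133)²*(1/5595761) = (-114)²*(1/5595761) = 12996*(1/5595761) = 12996/5595761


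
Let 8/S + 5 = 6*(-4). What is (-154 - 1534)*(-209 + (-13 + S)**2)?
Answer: 46494272/841 ≈ 55285.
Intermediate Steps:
S = -8/29 (S = 8/(-5 + 6*(-4)) = 8/(-5 - 24) = 8/(-29) = 8*(-1/29) = -8/29 ≈ -0.27586)
(-154 - 1534)*(-209 + (-13 + S)**2) = (-154 - 1534)*(-209 + (-13 - 8/29)**2) = -1688*(-209 + (-385/29)**2) = -1688*(-209 + 148225/841) = -1688*(-27544/841) = 46494272/841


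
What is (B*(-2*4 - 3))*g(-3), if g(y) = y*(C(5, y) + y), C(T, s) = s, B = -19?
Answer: 3762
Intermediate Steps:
g(y) = 2*y² (g(y) = y*(y + y) = y*(2*y) = 2*y²)
(B*(-2*4 - 3))*g(-3) = (-19*(-2*4 - 3))*(2*(-3)²) = (-19*(-8 - 3))*(2*9) = -19*(-11)*18 = 209*18 = 3762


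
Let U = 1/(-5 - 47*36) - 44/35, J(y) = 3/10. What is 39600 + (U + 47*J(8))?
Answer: 2595433429/65520 ≈ 39613.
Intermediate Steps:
J(y) = 3/10 (J(y) = 3*(⅒) = 3/10)
U = -82403/65520 (U = (1/36)/(-52) - 44*1/35 = -1/52*1/36 - 44/35 = -1/1872 - 44/35 = -82403/65520 ≈ -1.2577)
39600 + (U + 47*J(8)) = 39600 + (-82403/65520 + 47*(3/10)) = 39600 + (-82403/65520 + 141/10) = 39600 + 841429/65520 = 2595433429/65520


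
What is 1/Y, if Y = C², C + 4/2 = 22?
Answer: 1/400 ≈ 0.0025000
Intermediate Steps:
C = 20 (C = -2 + 22 = 20)
Y = 400 (Y = 20² = 400)
1/Y = 1/400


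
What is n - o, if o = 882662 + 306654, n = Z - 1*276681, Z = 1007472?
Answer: -458525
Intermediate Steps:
n = 730791 (n = 1007472 - 1*276681 = 1007472 - 276681 = 730791)
o = 1189316
n - o = 730791 - 1*1189316 = 730791 - 1189316 = -458525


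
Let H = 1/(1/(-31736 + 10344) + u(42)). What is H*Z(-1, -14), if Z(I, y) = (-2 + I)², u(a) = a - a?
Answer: -192528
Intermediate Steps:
u(a) = 0
H = -21392 (H = 1/(1/(-31736 + 10344) + 0) = 1/(1/(-21392) + 0) = 1/(-1/21392 + 0) = 1/(-1/21392) = -21392)
H*Z(-1, -14) = -21392*(-2 - 1)² = -21392*(-3)² = -21392*9 = -192528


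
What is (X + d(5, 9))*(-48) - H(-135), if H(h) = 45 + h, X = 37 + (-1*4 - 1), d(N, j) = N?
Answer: -1686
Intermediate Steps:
X = 32 (X = 37 + (-4 - 1) = 37 - 5 = 32)
(X + d(5, 9))*(-48) - H(-135) = (32 + 5)*(-48) - (45 - 135) = 37*(-48) - 1*(-90) = -1776 + 90 = -1686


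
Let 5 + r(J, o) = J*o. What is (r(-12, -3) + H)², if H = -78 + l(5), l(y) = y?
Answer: 1764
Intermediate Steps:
r(J, o) = -5 + J*o
H = -73 (H = -78 + 5 = -73)
(r(-12, -3) + H)² = ((-5 - 12*(-3)) - 73)² = ((-5 + 36) - 73)² = (31 - 73)² = (-42)² = 1764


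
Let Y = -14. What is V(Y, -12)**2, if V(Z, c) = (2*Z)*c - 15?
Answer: 103041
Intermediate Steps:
V(Z, c) = -15 + 2*Z*c (V(Z, c) = 2*Z*c - 15 = -15 + 2*Z*c)
V(Y, -12)**2 = (-15 + 2*(-14)*(-12))**2 = (-15 + 336)**2 = 321**2 = 103041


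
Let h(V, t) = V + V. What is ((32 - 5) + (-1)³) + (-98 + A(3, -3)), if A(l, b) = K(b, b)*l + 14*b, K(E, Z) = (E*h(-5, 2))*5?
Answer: 336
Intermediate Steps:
h(V, t) = 2*V
K(E, Z) = -50*E (K(E, Z) = (E*(2*(-5)))*5 = (E*(-10))*5 = -10*E*5 = -50*E)
A(l, b) = 14*b - 50*b*l (A(l, b) = (-50*b)*l + 14*b = -50*b*l + 14*b = 14*b - 50*b*l)
((32 - 5) + (-1)³) + (-98 + A(3, -3)) = ((32 - 5) + (-1)³) + (-98 + 2*(-3)*(7 - 25*3)) = (27 - 1) + (-98 + 2*(-3)*(7 - 75)) = 26 + (-98 + 2*(-3)*(-68)) = 26 + (-98 + 408) = 26 + 310 = 336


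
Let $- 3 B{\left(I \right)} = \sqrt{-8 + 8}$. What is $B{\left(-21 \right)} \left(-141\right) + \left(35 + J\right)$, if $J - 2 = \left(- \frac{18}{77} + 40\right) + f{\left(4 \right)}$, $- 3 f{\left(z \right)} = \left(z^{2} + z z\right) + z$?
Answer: $\frac{4987}{77} \approx 64.766$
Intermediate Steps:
$B{\left(I \right)} = 0$ ($B{\left(I \right)} = - \frac{\sqrt{-8 + 8}}{3} = - \frac{\sqrt{0}}{3} = \left(- \frac{1}{3}\right) 0 = 0$)
$f{\left(z \right)} = - \frac{2 z^{2}}{3} - \frac{z}{3}$ ($f{\left(z \right)} = - \frac{\left(z^{2} + z z\right) + z}{3} = - \frac{\left(z^{2} + z^{2}\right) + z}{3} = - \frac{2 z^{2} + z}{3} = - \frac{z + 2 z^{2}}{3} = - \frac{2 z^{2}}{3} - \frac{z}{3}$)
$J = \frac{2292}{77}$ ($J = 2 - \left(-40 + \frac{18}{77} + \frac{4 \left(1 + 2 \cdot 4\right)}{3}\right) = 2 + \left(\left(\left(-18\right) \frac{1}{77} + 40\right) - \frac{4 \left(1 + 8\right)}{3}\right) = 2 + \left(\left(- \frac{18}{77} + 40\right) - \frac{4}{3} \cdot 9\right) = 2 + \left(\frac{3062}{77} - 12\right) = 2 + \frac{2138}{77} = \frac{2292}{77} \approx 29.766$)
$B{\left(-21 \right)} \left(-141\right) + \left(35 + J\right) = 0 \left(-141\right) + \left(35 + \frac{2292}{77}\right) = 0 + \frac{4987}{77} = \frac{4987}{77}$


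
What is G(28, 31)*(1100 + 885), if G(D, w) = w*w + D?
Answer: 1963165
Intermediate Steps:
G(D, w) = D + w² (G(D, w) = w² + D = D + w²)
G(28, 31)*(1100 + 885) = (28 + 31²)*(1100 + 885) = (28 + 961)*1985 = 989*1985 = 1963165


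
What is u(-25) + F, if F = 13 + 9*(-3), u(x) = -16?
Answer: -30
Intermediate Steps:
F = -14 (F = 13 - 27 = -14)
u(-25) + F = -16 - 14 = -30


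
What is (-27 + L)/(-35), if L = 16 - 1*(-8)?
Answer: 3/35 ≈ 0.085714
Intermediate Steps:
L = 24 (L = 16 + 8 = 24)
(-27 + L)/(-35) = (-27 + 24)/(-35) = -3*(-1/35) = 3/35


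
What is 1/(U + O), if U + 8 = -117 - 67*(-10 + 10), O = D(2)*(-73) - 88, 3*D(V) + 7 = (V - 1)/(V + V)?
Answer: -4/195 ≈ -0.020513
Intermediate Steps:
D(V) = -7/3 + (-1 + V)/(6*V) (D(V) = -7/3 + ((V - 1)/(V + V))/3 = -7/3 + ((-1 + V)/((2*V)))/3 = -7/3 + ((-1 + V)*(1/(2*V)))/3 = -7/3 + ((-1 + V)/(2*V))/3 = -7/3 + (-1 + V)/(6*V))
O = 305/4 (O = ((1/6)*(-1 - 13*2)/2)*(-73) - 88 = ((1/6)*(1/2)*(-1 - 26))*(-73) - 88 = ((1/6)*(1/2)*(-27))*(-73) - 88 = -9/4*(-73) - 88 = 657/4 - 88 = 305/4 ≈ 76.250)
U = -125 (U = -8 + (-117 - 67*(-10 + 10)) = -8 + (-117 - 67*0) = -8 + (-117 + 0) = -8 - 117 = -125)
1/(U + O) = 1/(-125 + 305/4) = 1/(-195/4) = -4/195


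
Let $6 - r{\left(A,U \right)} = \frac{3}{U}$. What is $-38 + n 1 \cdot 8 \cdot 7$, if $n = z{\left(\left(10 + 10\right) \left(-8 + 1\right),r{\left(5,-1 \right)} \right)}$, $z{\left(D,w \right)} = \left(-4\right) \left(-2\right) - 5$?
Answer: $130$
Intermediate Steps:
$r{\left(A,U \right)} = 6 - \frac{3}{U}$
$z{\left(D,w \right)} = 3$ ($z{\left(D,w \right)} = 8 - 5 = 3$)
$n = 3$
$-38 + n 1 \cdot 8 \cdot 7 = -38 + 3 \cdot 1 \cdot 8 \cdot 7 = -38 + 3 \cdot 8 \cdot 7 = -38 + 3 \cdot 56 = -38 + 168 = 130$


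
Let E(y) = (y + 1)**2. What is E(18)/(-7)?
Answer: -361/7 ≈ -51.571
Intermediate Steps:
E(y) = (1 + y)**2
E(18)/(-7) = (1 + 18)**2/(-7) = -1/7*19**2 = -1/7*361 = -361/7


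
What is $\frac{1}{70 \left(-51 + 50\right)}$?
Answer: $- \frac{1}{70} \approx -0.014286$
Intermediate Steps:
$\frac{1}{70 \left(-51 + 50\right)} = \frac{1}{70 \left(-1\right)} = \frac{1}{-70} = - \frac{1}{70}$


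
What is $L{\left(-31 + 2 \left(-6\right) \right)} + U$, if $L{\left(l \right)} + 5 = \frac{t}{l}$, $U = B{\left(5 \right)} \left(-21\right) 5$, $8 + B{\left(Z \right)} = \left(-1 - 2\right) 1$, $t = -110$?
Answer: $\frac{49560}{43} \approx 1152.6$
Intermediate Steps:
$B{\left(Z \right)} = -11$ ($B{\left(Z \right)} = -8 + \left(-1 - 2\right) 1 = -8 - 3 = -11$)
$U = 1155$ ($U = \left(-11\right) \left(-21\right) 5 = 231 \cdot 5 = 1155$)
$L{\left(l \right)} = -5 - \frac{110}{l}$
$L{\left(-31 + 2 \left(-6\right) \right)} + U = \left(-5 - \frac{110}{-31 + 2 \left(-6\right)}\right) + 1155 = \left(-5 - \frac{110}{-31 - 12}\right) + 1155 = \left(-5 - \frac{110}{-43}\right) + 1155 = \left(-5 - - \frac{110}{43}\right) + 1155 = \left(-5 + \frac{110}{43}\right) + 1155 = - \frac{105}{43} + 1155 = \frac{49560}{43}$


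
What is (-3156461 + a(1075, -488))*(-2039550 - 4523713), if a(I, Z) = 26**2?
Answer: 20712246926455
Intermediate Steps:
a(I, Z) = 676
(-3156461 + a(1075, -488))*(-2039550 - 4523713) = (-3156461 + 676)*(-2039550 - 4523713) = -3155785*(-6563263) = 20712246926455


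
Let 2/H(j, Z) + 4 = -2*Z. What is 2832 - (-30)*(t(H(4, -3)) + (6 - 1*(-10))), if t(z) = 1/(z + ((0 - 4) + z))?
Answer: 3297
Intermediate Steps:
H(j, Z) = 2/(-4 - 2*Z)
t(z) = 1/(-4 + 2*z) (t(z) = 1/(z + (-4 + z)) = 1/(-4 + 2*z))
2832 - (-30)*(t(H(4, -3)) + (6 - 1*(-10))) = 2832 - (-30)*(1/(2*(-2 - 1/(2 - 3))) + (6 - 1*(-10))) = 2832 - (-30)*(1/(2*(-2 - 1/(-1))) + (6 + 10)) = 2832 - (-30)*(1/(2*(-2 - 1*(-1))) + 16) = 2832 - (-30)*(1/(2*(-2 + 1)) + 16) = 2832 - (-30)*((1/2)/(-1) + 16) = 2832 - (-30)*((1/2)*(-1) + 16) = 2832 - (-30)*(-1/2 + 16) = 2832 - (-30)*31/2 = 2832 - 1*(-465) = 2832 + 465 = 3297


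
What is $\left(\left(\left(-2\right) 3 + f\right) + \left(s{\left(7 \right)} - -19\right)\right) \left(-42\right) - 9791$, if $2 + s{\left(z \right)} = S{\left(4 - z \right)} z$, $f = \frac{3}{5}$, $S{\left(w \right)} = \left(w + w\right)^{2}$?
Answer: $- \frac{104311}{5} \approx -20862.0$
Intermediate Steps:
$S{\left(w \right)} = 4 w^{2}$ ($S{\left(w \right)} = \left(2 w\right)^{2} = 4 w^{2}$)
$f = \frac{3}{5}$ ($f = 3 \cdot \frac{1}{5} = \frac{3}{5} \approx 0.6$)
$s{\left(z \right)} = -2 + 4 z \left(4 - z\right)^{2}$ ($s{\left(z \right)} = -2 + 4 \left(4 - z\right)^{2} z = -2 + 4 z \left(4 - z\right)^{2}$)
$\left(\left(\left(-2\right) 3 + f\right) + \left(s{\left(7 \right)} - -19\right)\right) \left(-42\right) - 9791 = \left(\left(\left(-2\right) 3 + \frac{3}{5}\right) - \left(-17 - 28 \left(-4 + 7\right)^{2}\right)\right) \left(-42\right) - 9791 = \left(\left(-6 + \frac{3}{5}\right) + \left(\left(-2 + 4 \cdot 7 \cdot 3^{2}\right) + 19\right)\right) \left(-42\right) - 9791 = \left(- \frac{27}{5} + \left(\left(-2 + 4 \cdot 7 \cdot 9\right) + 19\right)\right) \left(-42\right) - 9791 = \left(- \frac{27}{5} + \left(\left(-2 + 252\right) + 19\right)\right) \left(-42\right) - 9791 = \left(- \frac{27}{5} + \left(250 + 19\right)\right) \left(-42\right) - 9791 = \left(- \frac{27}{5} + 269\right) \left(-42\right) - 9791 = \frac{1318}{5} \left(-42\right) - 9791 = - \frac{55356}{5} - 9791 = - \frac{104311}{5}$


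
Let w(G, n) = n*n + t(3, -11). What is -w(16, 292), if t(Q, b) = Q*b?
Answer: -85231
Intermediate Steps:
w(G, n) = -33 + n² (w(G, n) = n*n + 3*(-11) = n² - 33 = -33 + n²)
-w(16, 292) = -(-33 + 292²) = -(-33 + 85264) = -1*85231 = -85231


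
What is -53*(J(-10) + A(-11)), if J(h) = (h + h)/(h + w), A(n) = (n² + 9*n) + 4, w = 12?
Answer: -848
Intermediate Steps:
A(n) = 4 + n² + 9*n
J(h) = 2*h/(12 + h) (J(h) = (h + h)/(h + 12) = (2*h)/(12 + h) = 2*h/(12 + h))
-53*(J(-10) + A(-11)) = -53*(2*(-10)/(12 - 10) + (4 + (-11)² + 9*(-11))) = -53*(2*(-10)/2 + (4 + 121 - 99)) = -53*(2*(-10)*(½) + 26) = -53*(-10 + 26) = -53*16 = -848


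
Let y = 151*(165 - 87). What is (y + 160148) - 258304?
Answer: -86378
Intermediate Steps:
y = 11778 (y = 151*78 = 11778)
(y + 160148) - 258304 = (11778 + 160148) - 258304 = 171926 - 258304 = -86378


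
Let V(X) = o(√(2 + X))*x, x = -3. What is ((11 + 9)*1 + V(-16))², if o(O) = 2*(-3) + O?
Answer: 1318 - 228*I*√14 ≈ 1318.0 - 853.1*I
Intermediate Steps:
o(O) = -6 + O
V(X) = 18 - 3*√(2 + X) (V(X) = (-6 + √(2 + X))*(-3) = 18 - 3*√(2 + X))
((11 + 9)*1 + V(-16))² = ((11 + 9)*1 + (18 - 3*√(2 - 16)))² = (20*1 + (18 - 3*I*√14))² = (20 + (18 - 3*I*√14))² = (38 - 3*I*√14)²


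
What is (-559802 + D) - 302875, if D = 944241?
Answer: 81564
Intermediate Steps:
(-559802 + D) - 302875 = (-559802 + 944241) - 302875 = 384439 - 302875 = 81564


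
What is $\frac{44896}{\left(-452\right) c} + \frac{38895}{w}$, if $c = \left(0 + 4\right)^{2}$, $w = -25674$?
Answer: $- \frac{3734241}{483527} \approx -7.7229$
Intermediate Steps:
$c = 16$ ($c = 4^{2} = 16$)
$\frac{44896}{\left(-452\right) c} + \frac{38895}{w} = \frac{44896}{\left(-452\right) 16} + \frac{38895}{-25674} = \frac{44896}{-7232} + 38895 \left(- \frac{1}{25674}\right) = 44896 \left(- \frac{1}{7232}\right) - \frac{12965}{8558} = - \frac{1403}{226} - \frac{12965}{8558} = - \frac{3734241}{483527}$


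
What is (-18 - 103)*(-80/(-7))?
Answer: -9680/7 ≈ -1382.9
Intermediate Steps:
(-18 - 103)*(-80/(-7)) = -(-9680)*(-1)/7 = -121*80/7 = -9680/7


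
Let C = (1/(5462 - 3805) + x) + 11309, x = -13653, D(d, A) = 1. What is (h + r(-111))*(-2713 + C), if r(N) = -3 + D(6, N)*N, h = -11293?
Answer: 95584363336/1657 ≈ 5.7685e+7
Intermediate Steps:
C = -3884007/1657 (C = (1/(5462 - 3805) - 13653) + 11309 = (1/1657 - 13653) + 11309 = -22623020/1657 + 11309 = -3884007/1657 ≈ -2344.0)
r(N) = -3 + N (r(N) = -3 + 1*N = -3 + N)
(h + r(-111))*(-2713 + C) = (-11293 + (-3 - 111))*(-2713 - 3884007/1657) = (-11293 - 114)*(-8379448/1657) = -11407*(-8379448/1657) = 95584363336/1657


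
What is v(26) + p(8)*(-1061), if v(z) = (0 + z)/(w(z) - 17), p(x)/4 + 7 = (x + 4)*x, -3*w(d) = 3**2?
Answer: -3777173/10 ≈ -3.7772e+5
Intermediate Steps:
w(d) = -3 (w(d) = -1/3*3**2 = -1/3*9 = -3)
p(x) = -28 + 4*x*(4 + x) (p(x) = -28 + 4*((x + 4)*x) = -28 + 4*((4 + x)*x) = -28 + 4*(x*(4 + x)) = -28 + 4*x*(4 + x))
v(z) = -z/20 (v(z) = (0 + z)/(-3 - 17) = z/(-20) = z*(-1/20) = -z/20)
v(26) + p(8)*(-1061) = -1/20*26 + (-28 + 4*8**2 + 16*8)*(-1061) = -13/10 + (-28 + 4*64 + 128)*(-1061) = -13/10 + (-28 + 256 + 128)*(-1061) = -13/10 + 356*(-1061) = -13/10 - 377716 = -3777173/10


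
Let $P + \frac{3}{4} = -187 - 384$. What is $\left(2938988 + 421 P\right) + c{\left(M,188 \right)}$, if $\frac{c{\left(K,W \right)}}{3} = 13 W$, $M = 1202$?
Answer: $\frac{10822453}{4} \approx 2.7056 \cdot 10^{6}$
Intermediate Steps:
$c{\left(K,W \right)} = 39 W$ ($c{\left(K,W \right)} = 3 \cdot 13 W = 39 W$)
$P = - \frac{2287}{4}$ ($P = - \frac{3}{4} - 571 = - \frac{2287}{4} \approx -571.75$)
$\left(2938988 + 421 P\right) + c{\left(M,188 \right)} = \left(2938988 + 421 \left(- \frac{2287}{4}\right)\right) + 39 \cdot 188 = \left(2938988 - \frac{962827}{4}\right) + 7332 = \frac{10793125}{4} + 7332 = \frac{10822453}{4}$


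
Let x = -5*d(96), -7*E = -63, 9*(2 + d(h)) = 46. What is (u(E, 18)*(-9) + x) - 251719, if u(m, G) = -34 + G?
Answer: -2264315/9 ≈ -2.5159e+5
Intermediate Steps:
d(h) = 28/9 (d(h) = -2 + (1/9)*46 = -2 + 46/9 = 28/9)
E = 9 (E = -1/7*(-63) = 9)
x = -140/9 (x = -5*28/9 = -140/9 ≈ -15.556)
(u(E, 18)*(-9) + x) - 251719 = ((-34 + 18)*(-9) - 140/9) - 251719 = (-16*(-9) - 140/9) - 251719 = (144 - 140/9) - 251719 = 1156/9 - 251719 = -2264315/9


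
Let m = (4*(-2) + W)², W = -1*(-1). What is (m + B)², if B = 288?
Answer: 113569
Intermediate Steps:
W = 1
m = 49 (m = (4*(-2) + 1)² = (-8 + 1)² = (-7)² = 49)
(m + B)² = (49 + 288)² = 337² = 113569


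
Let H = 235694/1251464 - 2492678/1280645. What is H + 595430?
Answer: 477140799109651219/801340557140 ≈ 5.9543e+5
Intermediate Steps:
H = -1408828218981/801340557140 (H = 235694*(1/1251464) - 2492678*1/1280645 = 117847/625732 - 2492678/1280645 = -1408828218981/801340557140 ≈ -1.7581)
H + 595430 = -1408828218981/801340557140 + 595430 = 477140799109651219/801340557140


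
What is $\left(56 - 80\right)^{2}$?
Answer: $576$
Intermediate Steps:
$\left(56 - 80\right)^{2} = \left(-24\right)^{2} = 576$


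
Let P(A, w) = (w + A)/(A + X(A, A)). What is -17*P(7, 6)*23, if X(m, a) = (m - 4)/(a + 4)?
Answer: -55913/80 ≈ -698.91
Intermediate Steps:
X(m, a) = (-4 + m)/(4 + a)
P(A, w) = (A + w)/(A + (-4 + A)/(4 + A)) (P(A, w) = (w + A)/(A + (-4 + A)/(4 + A)) = (A + w)/(A + (-4 + A)/(4 + A)))
-17*P(7, 6)*23 = -17*(4 + 7)*(7 + 6)/(-4 + 7 + 7*(4 + 7))*23 = -17*11*13/(-4 + 7 + 7*11)*23 = -17*11*13/(-4 + 7 + 77)*23 = -17*11*13/80*23 = -17*143/80*23 = -2431/80*23 = -55913/80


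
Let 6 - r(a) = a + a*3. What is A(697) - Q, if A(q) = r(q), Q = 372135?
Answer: -374917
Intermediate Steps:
r(a) = 6 - 4*a (r(a) = 6 - (a + a*3) = 6 - (a + 3*a) = 6 - 4*a)
A(q) = 6 - 4*q
A(697) - Q = (6 - 4*697) - 1*372135 = (6 - 2788) - 372135 = -2782 - 372135 = -374917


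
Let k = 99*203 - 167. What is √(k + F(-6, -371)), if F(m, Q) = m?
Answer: 2*√4981 ≈ 141.15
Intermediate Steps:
k = 19930 (k = 20097 - 167 = 19930)
√(k + F(-6, -371)) = √(19930 - 6) = √19924 = 2*√4981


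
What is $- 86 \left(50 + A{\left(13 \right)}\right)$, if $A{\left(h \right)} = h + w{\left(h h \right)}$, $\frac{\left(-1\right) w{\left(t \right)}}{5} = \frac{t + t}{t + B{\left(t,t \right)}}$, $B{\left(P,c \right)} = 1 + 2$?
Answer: $-4573$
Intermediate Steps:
$B{\left(P,c \right)} = 3$
$w{\left(t \right)} = - \frac{10 t}{3 + t}$ ($w{\left(t \right)} = - 5 \frac{t + t}{t + 3} = - 5 \frac{2 t}{3 + t} = - \frac{10 t}{3 + t}$)
$A{\left(h \right)} = h - \frac{10 h^{2}}{3 + h^{2}}$ ($A{\left(h \right)} = h - \frac{10 h h}{3 + h h} = h - \frac{10 h^{2}}{3 + h^{2}}$)
$- 86 \left(50 + A{\left(13 \right)}\right) = - 86 \left(50 + \frac{13 \left(3 + 13^{2} - 130\right)}{3 + 13^{2}}\right) = - 86 \left(50 + \frac{13 \left(3 + 169 - 130\right)}{3 + 169}\right) = - 86 \left(50 + 13 \cdot \frac{1}{172} \cdot 42\right) = - 86 \left(50 + \frac{273}{86}\right) = \left(-86\right) \frac{4573}{86} = -4573$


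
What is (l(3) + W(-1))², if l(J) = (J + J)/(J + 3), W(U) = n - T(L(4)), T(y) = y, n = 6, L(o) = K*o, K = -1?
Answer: 121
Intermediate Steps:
L(o) = -o
W(U) = 10 (W(U) = 6 - (-1)*4 = 6 - 1*(-4) = 6 + 4 = 10)
l(J) = 2*J/(3 + J) (l(J) = (2*J)/(3 + J) = 2*J/(3 + J))
(l(3) + W(-1))² = (2*3/(3 + 3) + 10)² = (2*3/6 + 10)² = (2*3*(⅙) + 10)² = (1 + 10)² = 11² = 121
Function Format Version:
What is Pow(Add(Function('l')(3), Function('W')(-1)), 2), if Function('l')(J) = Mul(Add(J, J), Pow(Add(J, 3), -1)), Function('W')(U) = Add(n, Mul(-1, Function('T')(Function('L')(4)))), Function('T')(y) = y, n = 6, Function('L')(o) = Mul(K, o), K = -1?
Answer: 121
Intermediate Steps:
Function('L')(o) = Mul(-1, o)
Function('W')(U) = 10 (Function('W')(U) = Add(6, Mul(-1, Mul(-1, 4))) = Add(6, Mul(-1, -4)) = Add(6, 4) = 10)
Function('l')(J) = Mul(2, J, Pow(Add(3, J), -1)) (Function('l')(J) = Mul(Mul(2, J), Pow(Add(3, J), -1)) = Mul(2, J, Pow(Add(3, J), -1)))
Pow(Add(Function('l')(3), Function('W')(-1)), 2) = Pow(Add(Mul(2, 3, Pow(Add(3, 3), -1)), 10), 2) = Pow(Add(Mul(2, 3, Pow(6, -1)), 10), 2) = Pow(Add(Mul(2, 3, Rational(1, 6)), 10), 2) = Pow(Add(1, 10), 2) = Pow(11, 2) = 121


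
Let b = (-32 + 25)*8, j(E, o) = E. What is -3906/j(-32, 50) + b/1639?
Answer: 3200071/26224 ≈ 122.03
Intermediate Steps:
b = -56 (b = -7*8 = -56)
-3906/j(-32, 50) + b/1639 = -3906/(-32) - 56/1639 = -3906*(-1/32) - 56*1/1639 = 1953/16 - 56/1639 = 3200071/26224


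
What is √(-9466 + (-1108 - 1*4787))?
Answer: I*√15361 ≈ 123.94*I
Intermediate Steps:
√(-9466 + (-1108 - 1*4787)) = √(-9466 + (-1108 - 4787)) = √(-9466 - 5895) = √(-15361) = I*√15361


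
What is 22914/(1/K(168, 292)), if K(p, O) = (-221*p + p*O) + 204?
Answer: 277992648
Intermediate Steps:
K(p, O) = 204 - 221*p + O*p (K(p, O) = (-221*p + O*p) + 204 = 204 - 221*p + O*p)
22914/(1/K(168, 292)) = 22914/(1/(204 - 221*168 + 292*168)) = 22914/(1/(204 - 37128 + 49056)) = 22914/(1/12132) = 22914*12132 = 277992648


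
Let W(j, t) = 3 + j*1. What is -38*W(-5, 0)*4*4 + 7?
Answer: 1223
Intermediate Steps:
W(j, t) = 3 + j
-38*W(-5, 0)*4*4 + 7 = -38*(3 - 5)*4*4 + 7 = -38*(-2*4)*4 + 7 = -(-304)*4 + 7 = -38*(-32) + 7 = 1216 + 7 = 1223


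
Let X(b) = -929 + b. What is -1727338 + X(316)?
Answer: -1727951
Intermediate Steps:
-1727338 + X(316) = -1727338 + (-929 + 316) = -1727338 - 613 = -1727951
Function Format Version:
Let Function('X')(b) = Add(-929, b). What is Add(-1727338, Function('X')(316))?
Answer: -1727951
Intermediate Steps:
Add(-1727338, Function('X')(316)) = Add(-1727338, Add(-929, 316)) = Add(-1727338, -613) = -1727951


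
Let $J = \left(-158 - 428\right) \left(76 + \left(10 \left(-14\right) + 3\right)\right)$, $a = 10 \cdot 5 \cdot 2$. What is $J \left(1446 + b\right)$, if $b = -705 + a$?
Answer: $30062386$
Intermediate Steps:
$a = 100$ ($a = 50 \cdot 2 = 100$)
$J = 35746$ ($J = - 586 \left(76 + \left(-140 + 3\right)\right) = - 586 \left(76 - 137\right) = \left(-586\right) \left(-61\right) = 35746$)
$b = -605$ ($b = -705 + 100 = -605$)
$J \left(1446 + b\right) = 35746 \left(1446 - 605\right) = 35746 \cdot 841 = 30062386$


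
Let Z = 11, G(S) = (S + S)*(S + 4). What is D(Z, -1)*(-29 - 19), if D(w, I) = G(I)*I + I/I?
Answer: -336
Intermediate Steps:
G(S) = 2*S*(4 + S) (G(S) = (2*S)*(4 + S) = 2*S*(4 + S))
D(w, I) = 1 + 2*I²*(4 + I) (D(w, I) = (2*I*(4 + I))*I + I/I = 2*I²*(4 + I) + 1 = 1 + 2*I²*(4 + I))
D(Z, -1)*(-29 - 19) = (1 + 2*(-1)²*(4 - 1))*(-29 - 19) = (1 + 2*1*3)*(-48) = (1 + 6)*(-48) = 7*(-48) = -336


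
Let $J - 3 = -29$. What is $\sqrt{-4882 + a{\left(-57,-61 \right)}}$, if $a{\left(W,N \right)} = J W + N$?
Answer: $i \sqrt{3461} \approx 58.83 i$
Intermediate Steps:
$J = -26$ ($J = 3 - 29 = -26$)
$a{\left(W,N \right)} = N - 26 W$ ($a{\left(W,N \right)} = - 26 W + N = N - 26 W$)
$\sqrt{-4882 + a{\left(-57,-61 \right)}} = \sqrt{-4882 - -1421} = \sqrt{-4882 + \left(-61 + 1482\right)} = \sqrt{-4882 + 1421} = \sqrt{-3461} = i \sqrt{3461}$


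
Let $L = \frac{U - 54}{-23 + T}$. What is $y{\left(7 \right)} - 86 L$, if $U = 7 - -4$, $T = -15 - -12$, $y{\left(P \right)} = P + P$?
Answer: $- \frac{1667}{13} \approx -128.23$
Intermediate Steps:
$y{\left(P \right)} = 2 P$
$T = -3$ ($T = -15 + 12 = -3$)
$U = 11$ ($U = 7 + 4 = 11$)
$L = \frac{43}{26}$ ($L = \frac{11 - 54}{-23 - 3} = - \frac{43}{-26} = \left(-43\right) \left(- \frac{1}{26}\right) = \frac{43}{26} \approx 1.6538$)
$y{\left(7 \right)} - 86 L = 2 \cdot 7 - \frac{1849}{13} = 14 - \frac{1849}{13} = - \frac{1667}{13}$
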